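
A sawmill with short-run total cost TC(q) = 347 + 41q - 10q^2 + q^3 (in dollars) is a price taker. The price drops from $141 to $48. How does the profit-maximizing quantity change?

AVC = 41 - 10q + q^2, minimized at q = 5 where min AVC = $16. MC = 41 - 20q + 3q^2.
With P = $141 above the shutdown price, P = MC gives q = 10.
At P = $48 ≥ min AVC, set P = MC: q = 7. The firm stays open but cuts output.

Output falls from 10 to 7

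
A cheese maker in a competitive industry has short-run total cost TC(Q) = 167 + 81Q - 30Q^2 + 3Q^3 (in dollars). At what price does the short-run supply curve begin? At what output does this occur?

The shutdown price is the minimum of AVC. VC = 81Q - 30Q^2 + 3Q^3, so AVC = 81 - 30Q + 3Q^2.
dAVC/dQ = -30 + 6Q = 0 gives Q = 5. min AVC = 81 - 30·5 + 3·5^2 = 6.
For P < $6 the firm produces nothing.

$6 per unit, at Q = 5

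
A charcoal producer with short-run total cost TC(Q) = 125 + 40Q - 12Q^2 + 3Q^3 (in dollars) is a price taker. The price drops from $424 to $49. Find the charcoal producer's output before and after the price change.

MC = 40 - 24Q + 9Q^2; the shutdown threshold is min AVC = $28 (at Q = 2).
At P = $424 ≥ min AVC, set P = MC on the rising branch: Q = 8.
At P = $49 ≥ min AVC, set P = MC: Q = 3. The firm stays open but cuts output.

Output falls from 8 to 3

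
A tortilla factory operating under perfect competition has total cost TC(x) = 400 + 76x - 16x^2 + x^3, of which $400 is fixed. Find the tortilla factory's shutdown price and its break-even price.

Shutdown price = $12; break-even price = $56

Shutdown price = min AVC. AVC = 76 - 16x + x^2, with vertex at x = 8 and minimum $12.
ATC = 400/x + 76 - 16x + x^2. Setting dATC/dx = −400/x^2 − 16 + 2x = 0 gives x = 10 (since 2·10^3 − 16·10^2 = 400).
min ATC = 400/10 + 76 − 16·10 + 10^2 = $56. That is the break-even price.
Between these two prices the firm operates at a loss; above $56 it earns a profit.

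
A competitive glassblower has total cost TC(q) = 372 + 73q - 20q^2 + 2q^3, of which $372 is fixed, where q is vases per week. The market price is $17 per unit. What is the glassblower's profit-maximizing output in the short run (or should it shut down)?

Strip out fixed cost: VC = 73q - 20q^2 + 2q^3. Then AVC = 73 - 20q + 2q^2 and MC = 73 - 40q + 6q^2.
The AVC parabola has its vertex at q = 20/4 = 5, where AVC = 73 - 20·5 + 2·5^2 = $23.
P = $17 lies below min AVC = $23; no output level covers variable cost.
Best response: produce nothing and absorb the $372 fixed cost.

Shut down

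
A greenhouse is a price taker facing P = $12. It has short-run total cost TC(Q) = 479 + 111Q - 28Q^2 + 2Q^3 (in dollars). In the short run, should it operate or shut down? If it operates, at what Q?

Strip out fixed cost: VC = 111Q - 28Q^2 + 2Q^3. Then AVC = 111 - 28Q + 2Q^2 and MC = 111 - 56Q + 6Q^2.
The AVC parabola has its vertex at Q = 28/4 = 7, where AVC = 111 - 28·7 + 2·7^2 = $13.
Since P = $12 < min AVC = $13, price fails to cover variable cost at any output.
Shutting down limits the loss to fixed cost, $479.

Shut down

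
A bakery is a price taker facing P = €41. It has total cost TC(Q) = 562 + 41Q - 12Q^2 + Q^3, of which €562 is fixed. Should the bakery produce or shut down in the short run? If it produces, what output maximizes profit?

Variable cost is VC = 41Q - 12Q^2 + Q^3, so AVC = VC/Q = 41 - 12Q + Q^2 and MC = dTC/dQ = 41 - 24Q + 3Q^2.
The AVC parabola has its vertex at Q = 12/2 = 6, where AVC = 41 - 12·6 + 6^2 = €5.
Since P = €41 ≥ min AVC = €5, price covers variable cost and the firm should produce.
Set P = MC: 41 = 41 - 24Q + 3Q^2 → -24Q + 3Q^2 = 0. The roots are Q = 0 and Q = 8; the profit-maximizing output is on the rising part of MC, so Q* = 8.
Check: AVC at Q = 8 is €9 ≤ P, so revenue covers variable cost.
Profit = P·Q − TC = 41·8 − 634 = -€306, a loss, but smaller than the €562 fixed cost the firm would lose by shutting down.

Produce at Q = 8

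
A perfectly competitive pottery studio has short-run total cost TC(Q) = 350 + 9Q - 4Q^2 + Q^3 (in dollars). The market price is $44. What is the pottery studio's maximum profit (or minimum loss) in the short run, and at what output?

AVC = 9 - 4Q + Q^2; min AVC = $5 at Q = 2. Since P = $44 ≥ min AVC, the firm produces.
MC = 9 - 8Q + 3Q^2. Setting P = MC and taking the root on the rising branch gives Q* = 5.
TR = 44·5 = 220. TC = 350 + 70 = 420. Profit = 220 − 420 = -$200.
By producing, the firm covers all variable cost plus $150 of fixed cost; shutting down would lose the full $350.

Profit = -$200 at Q = 5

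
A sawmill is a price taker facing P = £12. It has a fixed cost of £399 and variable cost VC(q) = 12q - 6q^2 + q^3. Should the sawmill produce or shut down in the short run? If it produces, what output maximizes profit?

From TC, MC = TC'(q) = 12 - 12q + 3q^2 and AVC = VC/q = 12 - 6q + q^2.
AVC hits its minimum where MC = AVC, at q = 3, giving min AVC = 12 - 6·3 + 3^2 = £3.
Since P = £12 ≥ min AVC = £3, price covers variable cost and the firm should produce.
Solving P = MC: -12q + 3q^2 = 0 ⇒ q = 0 or 4. On the upward-sloping branch, q* = 4.
Check: AVC at q = 4 is £4 ≤ P, so revenue covers variable cost.
Profit = P·q − TC = 12·4 − 415 = -£367, a loss, but smaller than the £399 fixed cost the firm would lose by shutting down.

Produce at q = 4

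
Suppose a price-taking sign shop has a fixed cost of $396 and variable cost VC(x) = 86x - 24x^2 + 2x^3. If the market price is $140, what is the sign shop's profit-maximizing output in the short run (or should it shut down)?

Produce at x = 9

Variable cost is VC = 86x - 24x^2 + 2x^3, so AVC = VC/x = 86 - 24x + 2x^2 and MC = dTC/dx = 86 - 48x + 6x^2.
AVC is minimized where dAVC/dx = -24 + 4x = 0, at x = 6; min AVC = 86 - 24·6 + 2·6^2 = $14.
Because $140 ≥ $14, revenue can cover variable cost; the firm operates.
Solving P = MC: -54 - 48x + 6x^2 = 0 ⇒ x = -1 or 9. On the upward-sloping branch, x* = 9.
Check: AVC at x = 9 is $32 ≤ P, so revenue covers variable cost.
Profit = P·x − TC = 140·9 − 684 = $576.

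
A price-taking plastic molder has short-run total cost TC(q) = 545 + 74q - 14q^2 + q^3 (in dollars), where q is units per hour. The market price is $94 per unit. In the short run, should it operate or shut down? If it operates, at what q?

Produce at q = 10

From TC, MC = TC'(q) = 74 - 28q + 3q^2 and AVC = VC/q = 74 - 14q + q^2.
AVC hits its minimum where MC = AVC, at q = 7, giving min AVC = 74 - 14·7 + 7^2 = $25.
P = $94 exceeds min AVC = $25, so the firm stays open.
Set P = MC: 94 = 74 - 28q + 3q^2 → -20 - 28q + 3q^2 = 0. The roots are q = -2/3 and q = 10; the profit-maximizing output is on the rising part of MC, so q* = 10.
Check: AVC at q = 10 is $34 ≤ P, so revenue covers variable cost.
Profit = P·q − TC = 94·10 − 885 = $55.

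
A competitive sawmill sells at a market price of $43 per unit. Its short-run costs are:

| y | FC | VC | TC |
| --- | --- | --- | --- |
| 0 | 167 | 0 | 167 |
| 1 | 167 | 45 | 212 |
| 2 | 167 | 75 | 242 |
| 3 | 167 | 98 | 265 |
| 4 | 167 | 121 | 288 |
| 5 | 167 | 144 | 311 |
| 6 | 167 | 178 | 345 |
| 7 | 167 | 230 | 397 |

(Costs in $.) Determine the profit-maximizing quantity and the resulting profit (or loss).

y = 6; profit = -$87

Compute π = P·y − TC at each output: y=0: -167; y=1: -169; y=2: -156; y=3: -136; y=4: -116; y=5: -96; y=6: -87; y=7: -96.
Profit is maximized at y = 6. AVC there is 178/6 = $29.67 ≤ P, so producing beats shutting down (which would give -$167).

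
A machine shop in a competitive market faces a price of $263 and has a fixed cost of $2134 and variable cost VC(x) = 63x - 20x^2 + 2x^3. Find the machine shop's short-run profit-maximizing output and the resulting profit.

AVC = 63 - 20x + 2x^2 has its minimum $13 at x = 5; price $263 clears that bar, so the firm operates.
MC = 63 - 40x + 6x^2. Setting P = MC and taking the root on the rising branch gives x* = 10.
TR = 263·10 = 2630. TC = 2134 + 630 = 2764. Profit = 2630 − 2764 = -$134.
By producing, the firm covers all variable cost plus $2000 of fixed cost; shutting down would lose the full $2134.

Profit = -$134 at x = 10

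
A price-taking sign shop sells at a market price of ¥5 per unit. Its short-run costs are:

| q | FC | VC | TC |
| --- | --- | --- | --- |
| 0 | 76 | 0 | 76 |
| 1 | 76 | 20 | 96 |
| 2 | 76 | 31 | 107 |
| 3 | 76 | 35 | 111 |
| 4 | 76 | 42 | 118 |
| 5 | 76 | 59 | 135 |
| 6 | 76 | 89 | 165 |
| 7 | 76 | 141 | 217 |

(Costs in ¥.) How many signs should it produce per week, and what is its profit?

q = 0 (shut down); profit = -¥76

Compute π = P·q − TC at each output: q=0: -76; q=1: -91; q=2: -97; q=3: -96; q=4: -98; q=5: -110; q=6: -135; q=7: -182.
Profit is highest at q = 0. Equivalently, the lowest AVC in the table is 42/4 ≈ ¥10.50 at q = 4, and P = ¥5 falls below it — price never covers variable cost, so the firm shuts down and loses only its fixed cost.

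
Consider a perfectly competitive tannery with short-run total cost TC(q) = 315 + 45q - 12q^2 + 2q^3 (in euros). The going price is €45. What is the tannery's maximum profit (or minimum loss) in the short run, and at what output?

AVC = 45 - 12q + 2q^2; min AVC = €27 at q = 3. Since P = €45 ≥ min AVC, the firm produces.
With MC = 45 - 24q + 6q^2, P = MC on the upward-sloping part at q* = 4.
TR = 45·4 = 180. TC = 315 + 116 = 431. Profit = 180 − 431 = -€251.
That loss of €251 beats the €315 the firm would lose by shutting down; producing recovers €64 of fixed cost.

Profit = -€251 at q = 4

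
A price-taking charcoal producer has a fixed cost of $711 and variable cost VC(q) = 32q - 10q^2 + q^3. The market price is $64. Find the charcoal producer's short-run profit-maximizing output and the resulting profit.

AVC = 32 - 10q + q^2 has its minimum $7 at q = 5; price $64 clears that bar, so the firm operates.
With MC = 32 - 20q + 3q^2, P = MC on the upward-sloping part at q* = 8.
TR = 64·8 = 512. TC = 711 + 128 = 839. Profit = 512 − 839 = -$327.
That loss of $327 beats the $711 the firm would lose by shutting down; producing recovers $384 of fixed cost.

Profit = -$327 at q = 8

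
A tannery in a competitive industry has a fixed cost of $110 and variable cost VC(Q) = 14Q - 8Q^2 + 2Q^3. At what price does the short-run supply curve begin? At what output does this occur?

The firm shuts down when price falls below the minimum of average variable cost. AVC = VC/Q = 14 - 8Q + 2Q^2.
dAVC/dQ = -8 + 4Q = 0 gives Q = 2. min AVC = 14 - 8·2 + 2·2^2 = 6.
For P < $6 the firm produces nothing.

$6 per unit, at Q = 2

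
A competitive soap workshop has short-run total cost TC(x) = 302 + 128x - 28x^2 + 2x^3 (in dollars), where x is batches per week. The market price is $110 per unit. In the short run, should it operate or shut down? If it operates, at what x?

Variable cost is VC = 128x - 28x^2 + 2x^3, so AVC = VC/x = 128 - 28x + 2x^2 and MC = dTC/dx = 128 - 56x + 6x^2.
AVC is minimized where dAVC/dx = -28 + 4x = 0, at x = 7; min AVC = 128 - 28·7 + 2·7^2 = $30.
Since P = $110 ≥ min AVC = $30, price covers variable cost and the firm should produce.
P = MC gives 18 - 56x + 6x^2 = 0, with roots 1/3 and 9. Take the larger (rising MC): x* = 9.
Check: AVC at x = 9 is $38 ≤ P, so revenue covers variable cost.
Profit = P·x − TC = 110·9 − 644 = $346.

Produce at x = 9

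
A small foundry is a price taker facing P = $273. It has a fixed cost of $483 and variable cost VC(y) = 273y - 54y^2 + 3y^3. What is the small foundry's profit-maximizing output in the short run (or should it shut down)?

Produce at y = 12

Strip out fixed cost: VC = 273y - 54y^2 + 3y^3. Then AVC = 273 - 54y + 3y^2 and MC = 273 - 108y + 9y^2.
The AVC parabola has its vertex at y = 54/6 = 9, where AVC = 273 - 54·9 + 3·9^2 = $30.
Because $273 ≥ $30, revenue can cover variable cost; the firm operates.
Solving P = MC: -108y + 9y^2 = 0 ⇒ y = 0 or 12. On the upward-sloping branch, y* = 12.
Check: AVC at y = 12 is $57 ≤ P, so revenue covers variable cost.
Profit = P·y − TC = 273·12 − 1167 = $2109.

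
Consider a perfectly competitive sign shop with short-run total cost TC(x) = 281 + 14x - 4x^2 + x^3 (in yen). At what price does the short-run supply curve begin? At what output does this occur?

¥10 per unit, at x = 2

The shutdown price is the minimum of AVC. VC = 14x - 4x^2 + x^3, so AVC = 14 - 4x + x^2.
dAVC/dx = -4 + 2x = 0 gives x = 2. min AVC = 14 - 4·2 + 2^2 = 10.
So the shutdown price is ¥10.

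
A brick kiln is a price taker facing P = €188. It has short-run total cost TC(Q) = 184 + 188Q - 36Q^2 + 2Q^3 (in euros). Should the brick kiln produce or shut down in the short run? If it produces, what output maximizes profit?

Produce at Q = 12

From TC, MC = TC'(Q) = 188 - 72Q + 6Q^2 and AVC = VC/Q = 188 - 36Q + 2Q^2.
AVC hits its minimum where MC = AVC, at Q = 9, giving min AVC = 188 - 36·9 + 2·9^2 = €26.
P = €188 exceeds min AVC = €26, so the firm stays open.
Set P = MC: 188 = 188 - 72Q + 6Q^2 → -72Q + 6Q^2 = 0. The roots are Q = 0 and Q = 12; the profit-maximizing output is on the rising part of MC, so Q* = 12.
Check: AVC at Q = 12 is €44 ≤ P, so revenue covers variable cost.
Profit = P·Q − TC = 188·12 − 712 = €1544.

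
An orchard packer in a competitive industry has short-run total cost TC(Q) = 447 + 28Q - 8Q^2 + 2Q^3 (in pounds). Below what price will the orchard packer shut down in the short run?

The firm shuts down when price falls below the minimum of average variable cost. AVC = VC/Q = 28 - 8Q + 2Q^2.
At the minimum of AVC, MC = AVC. MC = 28 - 16Q + 6Q^2; setting MC = AVC gives 4Q^2 - 8Q = 0, so Q = 2. min AVC = 20.
The firm shuts down for any P below £20.

£20 per unit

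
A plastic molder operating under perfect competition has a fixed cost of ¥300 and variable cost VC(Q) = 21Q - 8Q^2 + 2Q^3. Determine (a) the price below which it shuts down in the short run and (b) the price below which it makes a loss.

AVC = 21 - 8Q + 2Q^2; minimized at Q = 2, giving min AVC = ¥13. That is the shutdown price.
ATC = 300/Q + 21 - 8Q + 2Q^2. Setting dATC/dQ = −300/Q^2 − 8 + 4Q = 0 gives Q = 5 (since 4·5^3 − 8·5^2 = 300).
min ATC = 300/5 + 21 − 8·5 + 2·5^2 = ¥91. That is the break-even price.
For ¥13 ≤ P < ¥91 the firm produces at a loss; below ¥13 it shuts down.

Shutdown price = ¥13; break-even price = ¥91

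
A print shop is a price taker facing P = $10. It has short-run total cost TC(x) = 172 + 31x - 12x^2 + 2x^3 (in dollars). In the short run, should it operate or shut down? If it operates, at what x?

Shut down

Variable cost is VC = 31x - 12x^2 + 2x^3, so AVC = VC/x = 31 - 12x + 2x^2 and MC = dTC/dx = 31 - 24x + 6x^2.
The AVC parabola has its vertex at x = 12/4 = 3, where AVC = 31 - 12·3 + 2·3^2 = $13.
With P < min AVC ($10 < $13), every unit sold adds to the loss.
Shutting down limits the loss to fixed cost, $172.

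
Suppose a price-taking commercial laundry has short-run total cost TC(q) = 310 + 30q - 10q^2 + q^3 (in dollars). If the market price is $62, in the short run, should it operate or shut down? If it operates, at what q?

Strip out fixed cost: VC = 30q - 10q^2 + q^3. Then AVC = 30 - 10q + q^2 and MC = 30 - 20q + 3q^2.
AVC is minimized where dAVC/dq = -10 + 2q = 0, at q = 5; min AVC = 30 - 10·5 + 5^2 = $5.
Because $62 ≥ $5, revenue can cover variable cost; the firm operates.
P = MC gives -32 - 20q + 3q^2 = 0, with roots -4/3 and 8. Take the larger (rising MC): q* = 8.
Check: AVC at q = 8 is $14 ≤ P, so revenue covers variable cost.
Profit = P·q − TC = 62·8 − 422 = $74.

Produce at q = 8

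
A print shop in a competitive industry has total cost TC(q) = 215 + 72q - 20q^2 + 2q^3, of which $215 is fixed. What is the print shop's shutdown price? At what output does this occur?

$22 per unit, at q = 5

Short-run supply begins at min AVC. From VC = 72q - 20q^2 + 2q^3, AVC = 72 - 20q + 2q^2.
dAVC/dq = -20 + 4q = 0 gives q = 5. min AVC = 72 - 20·5 + 2·5^2 = 22.
The firm shuts down for any P below $22.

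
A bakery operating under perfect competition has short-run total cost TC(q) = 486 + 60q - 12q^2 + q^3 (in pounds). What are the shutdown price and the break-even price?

Shutdown price = min AVC. AVC = 60 - 12q + q^2, with vertex at q = 6 and minimum £24.
ATC = 486/q + 60 - 12q + q^2. Setting dATC/dq = −486/q^2 − 12 + 2q = 0 gives q = 9 (since 2·9^3 − 12·9^2 = 486).
min ATC = 486/9 + 60 − 12·9 + 9^2 = £87. That is the break-even price.
Between these two prices the firm operates at a loss; above £87 it earns a profit.

Shutdown price = £24; break-even price = £87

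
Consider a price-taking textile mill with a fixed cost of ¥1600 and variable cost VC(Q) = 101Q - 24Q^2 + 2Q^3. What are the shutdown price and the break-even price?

Shutdown price = min AVC. AVC = 101 - 24Q + 2Q^2, with vertex at Q = 6 and minimum ¥29.
ATC = 1600/Q + 101 - 24Q + 2Q^2. Setting dATC/dQ = −1600/Q^2 − 24 + 4Q = 0 gives Q = 10 (since 4·10^3 − 24·10^2 = 1600).
min ATC = 1600/10 + 101 − 24·10 + 2·10^2 = ¥221. That is the break-even price.
Between these two prices the firm operates at a loss; above ¥221 it earns a profit.

Shutdown price = ¥29; break-even price = ¥221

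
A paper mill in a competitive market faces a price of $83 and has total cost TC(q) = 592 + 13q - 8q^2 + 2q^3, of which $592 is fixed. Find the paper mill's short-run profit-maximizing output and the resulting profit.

AVC = 13 - 8q + 2q^2 has its minimum $5 at q = 2; price $83 clears that bar, so the firm operates.
With MC = 13 - 16q + 6q^2, P = MC on the upward-sloping part at q* = 5.
TR = 83·5 = 415. TC = 592 + 115 = 707. Profit = 415 − 707 = -$292.
That loss of $292 beats the $592 the firm would lose by shutting down; producing recovers $300 of fixed cost.

Profit = -$292 at q = 5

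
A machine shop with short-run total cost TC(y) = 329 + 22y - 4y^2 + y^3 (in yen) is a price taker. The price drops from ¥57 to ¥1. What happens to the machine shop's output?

Output falls from 5 to 0 (the firm shuts down)

AVC = 22 - 4y + y^2, minimized at y = 2 where min AVC = ¥18. MC = 22 - 8y + 3y^2.
At P = ¥57 ≥ min AVC, set P = MC on the rising branch: y = 5.
At P = ¥1 < min AVC = ¥18, price no longer covers variable cost at any output, so the firm shuts down: y = 0.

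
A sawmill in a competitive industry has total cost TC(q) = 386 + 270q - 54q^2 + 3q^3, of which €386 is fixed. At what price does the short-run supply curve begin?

€27 per unit

Short-run supply begins at min AVC. From VC = 270q - 54q^2 + 3q^3, AVC = 270 - 54q + 3q^2.
At the minimum of AVC, MC = AVC. MC = 270 - 108q + 9q^2; setting MC = AVC gives 6q^2 - 54q = 0, so q = 9. min AVC = 27.
The firm shuts down for any P below €27.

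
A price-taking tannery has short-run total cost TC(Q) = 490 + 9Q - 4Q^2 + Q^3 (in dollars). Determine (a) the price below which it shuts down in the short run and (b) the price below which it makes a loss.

Shutdown price = $5; break-even price = $100

AVC = 9 - 4Q + Q^2; minimized at Q = 2, giving min AVC = $5. That is the shutdown price.
ATC = 490/Q + 9 - 4Q + Q^2. Setting dATC/dQ = −490/Q^2 − 4 + 2Q = 0 gives Q = 7 (since 2·7^3 − 4·7^2 = 490).
min ATC = 490/7 + 9 − 4·7 + 7^2 = $100. That is the break-even price.
Between these two prices the firm operates at a loss; above $100 it earns a profit.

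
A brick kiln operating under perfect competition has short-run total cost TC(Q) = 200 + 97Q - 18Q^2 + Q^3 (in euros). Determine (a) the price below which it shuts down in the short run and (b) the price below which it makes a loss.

AVC = 97 - 18Q + Q^2; minimized at Q = 9, giving min AVC = €16. That is the shutdown price.
ATC = 200/Q + 97 - 18Q + Q^2. Setting dATC/dQ = −200/Q^2 − 18 + 2Q = 0 gives Q = 10 (since 2·10^3 − 18·10^2 = 200).
min ATC = 200/10 + 97 − 18·10 + 10^2 = €37. That is the break-even price.
For €16 ≤ P < €37 the firm produces at a loss; below €16 it shuts down.

Shutdown price = €16; break-even price = €37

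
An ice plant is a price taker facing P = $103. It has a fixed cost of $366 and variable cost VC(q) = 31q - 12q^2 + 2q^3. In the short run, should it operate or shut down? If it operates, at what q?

Strip out fixed cost: VC = 31q - 12q^2 + 2q^3. Then AVC = 31 - 12q + 2q^2 and MC = 31 - 24q + 6q^2.
AVC is minimized where dAVC/dq = -12 + 4q = 0, at q = 3; min AVC = 31 - 12·3 + 2·3^2 = $13.
Because $103 ≥ $13, revenue can cover variable cost; the firm operates.
Solving P = MC: -72 - 24q + 6q^2 = 0 ⇒ q = -2 or 6. On the upward-sloping branch, q* = 6.
Check: AVC at q = 6 is $31 ≤ P, so revenue covers variable cost.
Profit = P·q − TC = 103·6 − 552 = $66.

Produce at q = 6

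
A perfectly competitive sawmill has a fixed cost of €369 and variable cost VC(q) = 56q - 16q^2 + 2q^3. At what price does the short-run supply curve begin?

The firm shuts down when price falls below the minimum of average variable cost. AVC = VC/q = 56 - 16q + 2q^2.
At the minimum of AVC, MC = AVC. MC = 56 - 32q + 6q^2; setting MC = AVC gives 4q^2 - 16q = 0, so q = 4. min AVC = 24.
So the shutdown price is €24.

€24 per unit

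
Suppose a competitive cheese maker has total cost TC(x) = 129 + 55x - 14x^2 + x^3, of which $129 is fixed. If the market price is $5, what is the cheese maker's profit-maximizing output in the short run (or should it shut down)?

Variable cost is VC = 55x - 14x^2 + x^3, so AVC = VC/x = 55 - 14x + x^2 and MC = dTC/dx = 55 - 28x + 3x^2.
The AVC parabola has its vertex at x = 14/2 = 7, where AVC = 55 - 14·7 + 7^2 = $6.
Since P = $5 < min AVC = $6, price fails to cover variable cost at any output.
Best response: produce nothing and absorb the $129 fixed cost.

Shut down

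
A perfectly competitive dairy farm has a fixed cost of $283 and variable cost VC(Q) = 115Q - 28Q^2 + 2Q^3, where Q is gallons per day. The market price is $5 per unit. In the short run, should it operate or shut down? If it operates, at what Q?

Strip out fixed cost: VC = 115Q - 28Q^2 + 2Q^3. Then AVC = 115 - 28Q + 2Q^2 and MC = 115 - 56Q + 6Q^2.
AVC hits its minimum where MC = AVC, at Q = 7, giving min AVC = 115 - 28·7 + 2·7^2 = $17.
With P < min AVC ($5 < $17), every unit sold adds to the loss.
Best response: produce nothing and absorb the $283 fixed cost.

Shut down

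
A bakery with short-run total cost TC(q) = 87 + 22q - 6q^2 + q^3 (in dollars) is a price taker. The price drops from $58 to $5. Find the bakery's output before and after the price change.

Output falls from 6 to 0 (the firm shuts down)

AVC = 22 - 6q + q^2, minimized at q = 3 where min AVC = $13. MC = 22 - 12q + 3q^2.
With P = $58 above the shutdown price, P = MC gives q = 6.
At P = $5 < min AVC = $13, price no longer covers variable cost at any output, so the firm shuts down: q = 0.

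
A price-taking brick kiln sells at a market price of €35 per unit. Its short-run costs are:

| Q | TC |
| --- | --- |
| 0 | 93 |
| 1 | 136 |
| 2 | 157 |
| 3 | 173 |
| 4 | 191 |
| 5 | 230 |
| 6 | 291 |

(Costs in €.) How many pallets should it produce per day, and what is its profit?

Compute π = P·Q − TC at each output: Q=0: -93; Q=1: -101; Q=2: -87; Q=3: -68; Q=4: -51; Q=5: -55; Q=6: -81.
Profit is maximized at Q = 4. AVC there is 98/4 = €24.50 ≤ P, so producing beats shutting down (which would give -€93).

Q = 4; profit = -€51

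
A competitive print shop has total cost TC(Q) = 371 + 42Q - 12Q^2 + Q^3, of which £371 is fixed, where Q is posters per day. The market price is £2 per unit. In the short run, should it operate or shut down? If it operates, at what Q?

Shut down

Variable cost is VC = 42Q - 12Q^2 + Q^3, so AVC = VC/Q = 42 - 12Q + Q^2 and MC = dTC/dQ = 42 - 24Q + 3Q^2.
The AVC parabola has its vertex at Q = 12/2 = 6, where AVC = 42 - 12·6 + 6^2 = £6.
Since P = £2 < min AVC = £6, price fails to cover variable cost at any output.
Shutting down limits the loss to fixed cost, £371.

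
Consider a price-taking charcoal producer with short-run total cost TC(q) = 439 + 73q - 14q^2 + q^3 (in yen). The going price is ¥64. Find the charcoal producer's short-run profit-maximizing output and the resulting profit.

AVC = 73 - 14q + q^2; min AVC = ¥24 at q = 7. Since P = ¥64 ≥ min AVC, the firm produces.
MC = 73 - 28q + 3q^2. Setting P = MC and taking the root on the rising branch gives q* = 9.
TR = 64·9 = 576. TC = 439 + 252 = 691. Profit = 576 − 691 = -¥115.
Shutting down would mean losing the fixed cost of ¥439, so operating at a loss of ¥115 is better by ¥324.

Profit = -¥115 at q = 9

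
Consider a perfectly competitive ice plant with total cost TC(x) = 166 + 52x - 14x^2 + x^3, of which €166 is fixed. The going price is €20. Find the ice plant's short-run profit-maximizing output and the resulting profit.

AVC = 52 - 14x + x^2 has its minimum €3 at x = 7; price €20 clears that bar, so the firm operates.
MC = 52 - 28x + 3x^2. Setting P = MC and taking the root on the rising branch gives x* = 8.
TR = 20·8 = 160. TC = 166 + 32 = 198. Profit = 160 − 198 = -€38.
By producing, the firm covers all variable cost plus €128 of fixed cost; shutting down would lose the full €166.

Profit = -€38 at x = 8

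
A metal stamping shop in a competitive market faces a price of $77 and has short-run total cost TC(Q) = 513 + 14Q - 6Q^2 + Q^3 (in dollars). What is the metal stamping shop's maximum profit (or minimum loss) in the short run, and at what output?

AVC = 14 - 6Q + Q^2 has its minimum $5 at Q = 3; price $77 clears that bar, so the firm operates.
MC = 14 - 12Q + 3Q^2. Setting P = MC and taking the root on the rising branch gives Q* = 7.
TR = 77·7 = 539. TC = 513 + 147 = 660. Profit = 539 − 660 = -$121.
That loss of $121 beats the $513 the firm would lose by shutting down; producing recovers $392 of fixed cost.

Profit = -$121 at Q = 7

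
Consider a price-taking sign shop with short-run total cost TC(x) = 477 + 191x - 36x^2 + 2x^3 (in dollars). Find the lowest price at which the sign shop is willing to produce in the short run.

The shutdown price is the minimum of AVC. VC = 191x - 36x^2 + 2x^3, so AVC = 191 - 36x + 2x^2.
At the minimum of AVC, MC = AVC. MC = 191 - 72x + 6x^2; setting MC = AVC gives 4x^2 - 36x = 0, so x = 9. min AVC = 29.
For P < $29 the firm produces nothing.

$29 per unit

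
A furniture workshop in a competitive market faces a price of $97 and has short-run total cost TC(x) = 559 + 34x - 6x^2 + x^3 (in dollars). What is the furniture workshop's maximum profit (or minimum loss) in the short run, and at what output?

Profit = -$167 at x = 7

AVC = 34 - 6x + x^2; min AVC = $25 at x = 3. Since P = $97 ≥ min AVC, the firm produces.
MC = 34 - 12x + 3x^2. Setting P = MC and taking the root on the rising branch gives x* = 7.
TR = 97·7 = 679. TC = 559 + 287 = 846. Profit = 679 − 846 = -$167.
That loss of $167 beats the $559 the firm would lose by shutting down; producing recovers $392 of fixed cost.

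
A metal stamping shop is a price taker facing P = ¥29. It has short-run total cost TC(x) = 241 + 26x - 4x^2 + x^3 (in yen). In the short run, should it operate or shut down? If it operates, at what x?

Produce at x = 3

From TC, MC = TC'(x) = 26 - 8x + 3x^2 and AVC = VC/x = 26 - 4x + x^2.
The AVC parabola has its vertex at x = 4/2 = 2, where AVC = 26 - 4·2 + 2^2 = ¥22.
Because ¥29 ≥ ¥22, revenue can cover variable cost; the firm operates.
Set P = MC: 29 = 26 - 8x + 3x^2 → -3 - 8x + 3x^2 = 0. The roots are x = -1/3 and x = 3; the profit-maximizing output is on the rising part of MC, so x* = 3.
Check: AVC at x = 3 is ¥23 ≤ P, so revenue covers variable cost.
Profit = P·x − TC = 29·3 − 310 = -¥223, a loss, but smaller than the ¥241 fixed cost the firm would lose by shutting down.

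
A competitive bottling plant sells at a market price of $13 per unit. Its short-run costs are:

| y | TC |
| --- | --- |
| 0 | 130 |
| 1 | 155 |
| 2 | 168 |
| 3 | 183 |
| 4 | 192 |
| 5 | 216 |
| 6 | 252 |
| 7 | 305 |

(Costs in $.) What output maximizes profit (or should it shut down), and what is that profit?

Profit at each row (π = 13y − TC): y=0: -130; y=1: -142; y=2: -142; y=3: -144; y=4: -140; y=5: -151; y=6: -174; y=7: -214.
Profit is highest at y = 0. Equivalently, the lowest AVC in the table is 62/4 ≈ $15.50 at y = 4, and P = $13 falls below it — price never covers variable cost, so the firm shuts down and loses only its fixed cost.

y = 0 (shut down); profit = -$130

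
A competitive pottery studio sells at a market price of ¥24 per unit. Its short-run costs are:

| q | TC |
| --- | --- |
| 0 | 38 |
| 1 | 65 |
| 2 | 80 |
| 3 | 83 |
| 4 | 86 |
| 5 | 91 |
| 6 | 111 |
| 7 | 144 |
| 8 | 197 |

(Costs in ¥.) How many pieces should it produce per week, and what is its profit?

Profit at each row (π = 24q − TC): q=0: -38; q=1: -41; q=2: -32; q=3: -11; q=4: 10; q=5: 29; q=6: 33; q=7: 24; q=8: -5.
Profit is maximized at q = 6. AVC there is 73/6 = ¥12.17 ≤ P, so producing beats shutting down (which would give -¥38).

q = 6; profit = ¥33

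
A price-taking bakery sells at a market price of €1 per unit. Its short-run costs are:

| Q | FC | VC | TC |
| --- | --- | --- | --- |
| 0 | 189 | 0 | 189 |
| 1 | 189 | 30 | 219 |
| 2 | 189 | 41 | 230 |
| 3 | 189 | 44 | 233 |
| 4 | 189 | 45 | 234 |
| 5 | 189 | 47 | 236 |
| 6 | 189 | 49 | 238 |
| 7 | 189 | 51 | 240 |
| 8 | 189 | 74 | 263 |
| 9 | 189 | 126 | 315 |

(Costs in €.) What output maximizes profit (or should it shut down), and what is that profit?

Q = 0 (shut down); profit = -€189

Profit at each row (π = 1Q − TC): Q=0: -189; Q=1: -218; Q=2: -228; Q=3: -230; Q=4: -230; Q=5: -231; Q=6: -232; Q=7: -233; Q=8: -255; Q=9: -306.
Profit is highest at Q = 0. Equivalently, the lowest AVC in the table is 51/7 ≈ €7.29 at Q = 7, and P = €1 falls below it — price never covers variable cost, so the firm shuts down and loses only its fixed cost.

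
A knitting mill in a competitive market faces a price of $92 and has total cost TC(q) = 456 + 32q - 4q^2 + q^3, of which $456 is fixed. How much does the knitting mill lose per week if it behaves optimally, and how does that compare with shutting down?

AVC = 32 - 4q + q^2 has its minimum $28 at q = 2; price $92 clears that bar, so the firm operates.
With MC = 32 - 8q + 3q^2, P = MC on the upward-sloping part at q* = 6.
TR = 92·6 = 552. TC = 456 + 264 = 720. Profit = 552 − 720 = -$168.
By producing, the firm covers all variable cost plus $288 of fixed cost; shutting down would lose the full $456.

Profit = -$168 at q = 6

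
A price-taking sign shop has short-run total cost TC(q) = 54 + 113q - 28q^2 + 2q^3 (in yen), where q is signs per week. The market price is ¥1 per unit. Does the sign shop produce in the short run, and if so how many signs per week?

Variable cost is VC = 113q - 28q^2 + 2q^3, so AVC = VC/q = 113 - 28q + 2q^2 and MC = dTC/dq = 113 - 56q + 6q^2.
AVC hits its minimum where MC = AVC, at q = 7, giving min AVC = 113 - 28·7 + 2·7^2 = ¥15.
P = ¥1 lies below min AVC = ¥15; no output level covers variable cost.
The firm minimizes its loss by shutting down and losing only its fixed cost of ¥54.

Shut down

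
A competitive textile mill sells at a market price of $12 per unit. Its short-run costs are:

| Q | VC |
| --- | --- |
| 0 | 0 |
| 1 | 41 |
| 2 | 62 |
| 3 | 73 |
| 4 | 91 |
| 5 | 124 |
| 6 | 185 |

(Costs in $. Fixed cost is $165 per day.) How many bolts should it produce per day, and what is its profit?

Tabulate TR − TC: Q=0: -165; Q=1: -194; Q=2: -203; Q=3: -202; Q=4: -208; Q=5: -229; Q=6: -278.
Profit is highest at Q = 0. Equivalently, the lowest AVC in the table is 91/4 ≈ $22.75 at Q = 4, and P = $12 falls below it — price never covers variable cost, so the firm shuts down and loses only its fixed cost.

Q = 0 (shut down); profit = -$165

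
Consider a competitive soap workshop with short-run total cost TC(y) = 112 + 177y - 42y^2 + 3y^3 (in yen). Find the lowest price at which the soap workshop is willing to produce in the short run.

Short-run supply begins at min AVC. From VC = 177y - 42y^2 + 3y^3, AVC = 177 - 42y + 3y^2.
At the minimum of AVC, MC = AVC. MC = 177 - 84y + 9y^2; setting MC = AVC gives 6y^2 - 42y = 0, so y = 7. min AVC = 30.
For P < ¥30 the firm produces nothing.

¥30 per unit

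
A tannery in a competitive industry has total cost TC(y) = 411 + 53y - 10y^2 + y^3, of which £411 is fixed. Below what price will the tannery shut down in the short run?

£28 per unit

The shutdown price is the minimum of AVC. VC = 53y - 10y^2 + y^3, so AVC = 53 - 10y + y^2.
dAVC/dy = -10 + 2y = 0 gives y = 5. min AVC = 53 - 10·5 + 5^2 = 28.
So the shutdown price is £28.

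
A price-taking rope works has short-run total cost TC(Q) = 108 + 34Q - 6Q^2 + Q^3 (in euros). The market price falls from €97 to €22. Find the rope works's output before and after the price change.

Output falls from 7 to 0 (the firm shuts down)

MC = 34 - 12Q + 3Q^2; the shutdown threshold is min AVC = €25 (at Q = 3).
At P = €97 ≥ min AVC, set P = MC on the rising branch: Q = 7.
At P = €22 < min AVC = €25, price no longer covers variable cost at any output, so the firm shuts down: Q = 0.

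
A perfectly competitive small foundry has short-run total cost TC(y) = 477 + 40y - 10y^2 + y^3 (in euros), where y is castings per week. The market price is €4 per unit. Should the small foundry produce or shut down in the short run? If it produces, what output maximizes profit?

Shut down

Strip out fixed cost: VC = 40y - 10y^2 + y^3. Then AVC = 40 - 10y + y^2 and MC = 40 - 20y + 3y^2.
AVC is minimized where dAVC/dy = -10 + 2y = 0, at y = 5; min AVC = 40 - 10·5 + 5^2 = €15.
Since P = €4 < min AVC = €15, price fails to cover variable cost at any output.
Shutting down limits the loss to fixed cost, €477.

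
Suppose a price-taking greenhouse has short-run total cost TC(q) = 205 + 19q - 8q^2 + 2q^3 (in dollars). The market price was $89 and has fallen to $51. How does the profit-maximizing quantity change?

MC = 19 - 16q + 6q^2; the shutdown threshold is min AVC = $11 (at q = 2).
With P = $89 above the shutdown price, P = MC gives q = 5.
At P = $51 ≥ min AVC, set P = MC: q = 4. The firm stays open but cuts output.

Output falls from 5 to 4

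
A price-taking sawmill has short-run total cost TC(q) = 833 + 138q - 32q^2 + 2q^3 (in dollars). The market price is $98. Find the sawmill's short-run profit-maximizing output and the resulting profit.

Profit = -$33 at q = 10

AVC = 138 - 32q + 2q^2 has its minimum $10 at q = 8; price $98 clears that bar, so the firm operates.
With MC = 138 - 64q + 6q^2, P = MC on the upward-sloping part at q* = 10.
TR = 98·10 = 980. TC = 833 + 180 = 1013. Profit = 980 − 1013 = -$33.
Shutting down would mean losing the fixed cost of $833, so operating at a loss of $33 is better by $800.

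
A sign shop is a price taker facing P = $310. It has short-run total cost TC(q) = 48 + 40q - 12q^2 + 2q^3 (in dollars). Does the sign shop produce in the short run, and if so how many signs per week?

Produce at q = 9

Variable cost is VC = 40q - 12q^2 + 2q^3, so AVC = VC/q = 40 - 12q + 2q^2 and MC = dTC/dq = 40 - 24q + 6q^2.
The AVC parabola has its vertex at q = 12/4 = 3, where AVC = 40 - 12·3 + 2·3^2 = $22.
P = $310 exceeds min AVC = $22, so the firm stays open.
Solving P = MC: -270 - 24q + 6q^2 = 0 ⇒ q = -5 or 9. On the upward-sloping branch, q* = 9.
Check: AVC at q = 9 is $94 ≤ P, so revenue covers variable cost.
Profit = P·q − TC = 310·9 − 894 = $1896.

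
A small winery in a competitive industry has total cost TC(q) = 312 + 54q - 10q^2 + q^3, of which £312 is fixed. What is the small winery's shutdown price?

Short-run supply begins at min AVC. From VC = 54q - 10q^2 + q^3, AVC = 54 - 10q + q^2.
dAVC/dq = -10 + 2q = 0 gives q = 5. min AVC = 54 - 10·5 + 5^2 = 29.
The firm shuts down for any P below £29.

£29 per unit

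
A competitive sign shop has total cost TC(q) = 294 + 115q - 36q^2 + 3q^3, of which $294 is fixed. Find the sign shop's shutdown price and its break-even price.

Shutdown price = $7; break-even price = $52

Shutdown price = min AVC. AVC = 115 - 36q + 3q^2, with vertex at q = 6 and minimum $7.
ATC = 294/q + 115 - 36q + 3q^2. Setting dATC/dq = −294/q^2 − 36 + 6q = 0 gives q = 7 (since 6·7^3 − 36·7^2 = 294).
min ATC = 294/7 + 115 − 36·7 + 3·7^2 = $52. That is the break-even price.
Between these two prices the firm operates at a loss; above $52 it earns a profit.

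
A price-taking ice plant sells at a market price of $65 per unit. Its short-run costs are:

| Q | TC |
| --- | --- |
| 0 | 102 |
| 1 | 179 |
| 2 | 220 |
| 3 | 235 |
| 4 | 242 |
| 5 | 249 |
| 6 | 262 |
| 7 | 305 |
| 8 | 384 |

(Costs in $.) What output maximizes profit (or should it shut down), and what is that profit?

Tabulate TR − TC: Q=0: -102; Q=1: -114; Q=2: -90; Q=3: -40; Q=4: 18; Q=5: 76; Q=6: 128; Q=7: 150; Q=8: 136.
Profit is maximized at Q = 7. AVC there is 203/7 = $29 ≤ P, so producing beats shutting down (which would give -$102).

Q = 7; profit = $150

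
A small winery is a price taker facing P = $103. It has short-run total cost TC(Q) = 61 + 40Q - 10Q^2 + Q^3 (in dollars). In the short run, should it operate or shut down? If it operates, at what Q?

From TC, MC = TC'(Q) = 40 - 20Q + 3Q^2 and AVC = VC/Q = 40 - 10Q + Q^2.
The AVC parabola has its vertex at Q = 10/2 = 5, where AVC = 40 - 10·5 + 5^2 = $15.
Since P = $103 ≥ min AVC = $15, price covers variable cost and the firm should produce.
P = MC gives -63 - 20Q + 3Q^2 = 0, with roots -7/3 and 9. Take the larger (rising MC): Q* = 9.
Check: AVC at Q = 9 is $31 ≤ P, so revenue covers variable cost.
Profit = P·Q − TC = 103·9 − 340 = $587.

Produce at Q = 9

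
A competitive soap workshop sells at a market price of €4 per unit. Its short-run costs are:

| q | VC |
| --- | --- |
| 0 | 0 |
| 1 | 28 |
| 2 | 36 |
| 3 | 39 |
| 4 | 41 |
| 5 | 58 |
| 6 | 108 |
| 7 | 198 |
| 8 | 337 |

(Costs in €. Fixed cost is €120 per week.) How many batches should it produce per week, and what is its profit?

Compute π = P·q − TC at each output: q=0: -120; q=1: -144; q=2: -148; q=3: -147; q=4: -145; q=5: -158; q=6: -204; q=7: -290; q=8: -425.
Profit is highest at q = 0. Equivalently, the lowest AVC in the table is 41/4 ≈ €10.25 at q = 4, and P = €4 falls below it — price never covers variable cost, so the firm shuts down and loses only its fixed cost.

q = 0 (shut down); profit = -€120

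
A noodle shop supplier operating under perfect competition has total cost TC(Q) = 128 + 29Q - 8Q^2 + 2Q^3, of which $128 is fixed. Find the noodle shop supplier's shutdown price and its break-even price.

Shutdown price = $21; break-even price = $61

AVC = 29 - 8Q + 2Q^2; minimized at Q = 2, giving min AVC = $21. That is the shutdown price.
ATC = 128/Q + 29 - 8Q + 2Q^2. Setting dATC/dQ = −128/Q^2 − 8 + 4Q = 0 gives Q = 4 (since 4·4^3 − 8·4^2 = 128).
min ATC = 128/4 + 29 − 8·4 + 2·4^2 = $61. That is the break-even price.
For $21 ≤ P < $61 the firm produces at a loss; below $21 it shuts down.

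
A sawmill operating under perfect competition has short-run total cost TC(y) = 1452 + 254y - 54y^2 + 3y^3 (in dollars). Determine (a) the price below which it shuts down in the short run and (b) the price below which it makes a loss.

Shutdown price = $11; break-even price = $155

AVC = 254 - 54y + 3y^2; minimized at y = 9, giving min AVC = $11. That is the shutdown price.
ATC = 1452/y + 254 - 54y + 3y^2. Setting dATC/dy = −1452/y^2 − 54 + 6y = 0 gives y = 11 (since 6·11^3 − 54·11^2 = 1452).
min ATC = 1452/11 + 254 − 54·11 + 3·11^2 = $155. That is the break-even price.
Between these two prices the firm operates at a loss; above $155 it earns a profit.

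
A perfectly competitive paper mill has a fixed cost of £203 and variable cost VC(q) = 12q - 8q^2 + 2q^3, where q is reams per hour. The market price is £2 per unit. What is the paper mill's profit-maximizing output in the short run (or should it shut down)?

Shut down

From TC, MC = TC'(q) = 12 - 16q + 6q^2 and AVC = VC/q = 12 - 8q + 2q^2.
AVC is minimized where dAVC/dq = -8 + 4q = 0, at q = 2; min AVC = 12 - 8·2 + 2·2^2 = £4.
Since P = £2 < min AVC = £4, price fails to cover variable cost at any output.
Shutting down limits the loss to fixed cost, £203.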